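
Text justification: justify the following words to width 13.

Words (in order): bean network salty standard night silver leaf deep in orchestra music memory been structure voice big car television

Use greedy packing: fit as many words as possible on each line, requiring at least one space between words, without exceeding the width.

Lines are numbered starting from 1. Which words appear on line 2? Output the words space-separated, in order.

Line 1: ['bean', 'network'] (min_width=12, slack=1)
Line 2: ['salty'] (min_width=5, slack=8)
Line 3: ['standard'] (min_width=8, slack=5)
Line 4: ['night', 'silver'] (min_width=12, slack=1)
Line 5: ['leaf', 'deep', 'in'] (min_width=12, slack=1)
Line 6: ['orchestra'] (min_width=9, slack=4)
Line 7: ['music', 'memory'] (min_width=12, slack=1)
Line 8: ['been'] (min_width=4, slack=9)
Line 9: ['structure'] (min_width=9, slack=4)
Line 10: ['voice', 'big', 'car'] (min_width=13, slack=0)
Line 11: ['television'] (min_width=10, slack=3)

Answer: salty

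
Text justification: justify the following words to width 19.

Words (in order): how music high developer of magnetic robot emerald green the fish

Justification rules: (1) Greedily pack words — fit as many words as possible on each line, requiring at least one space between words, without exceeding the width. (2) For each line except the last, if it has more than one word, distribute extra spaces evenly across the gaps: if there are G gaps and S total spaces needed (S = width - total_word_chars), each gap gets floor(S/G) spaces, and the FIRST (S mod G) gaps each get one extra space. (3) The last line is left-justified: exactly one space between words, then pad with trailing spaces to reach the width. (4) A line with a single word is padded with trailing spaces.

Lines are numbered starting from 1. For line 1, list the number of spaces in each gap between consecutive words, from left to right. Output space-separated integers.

Line 1: ['how', 'music', 'high'] (min_width=14, slack=5)
Line 2: ['developer', 'of'] (min_width=12, slack=7)
Line 3: ['magnetic', 'robot'] (min_width=14, slack=5)
Line 4: ['emerald', 'green', 'the'] (min_width=17, slack=2)
Line 5: ['fish'] (min_width=4, slack=15)

Answer: 4 3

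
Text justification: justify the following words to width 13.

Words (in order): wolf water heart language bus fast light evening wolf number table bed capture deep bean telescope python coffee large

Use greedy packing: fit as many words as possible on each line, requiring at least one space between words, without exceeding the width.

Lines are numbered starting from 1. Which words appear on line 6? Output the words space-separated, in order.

Answer: number table

Derivation:
Line 1: ['wolf', 'water'] (min_width=10, slack=3)
Line 2: ['heart'] (min_width=5, slack=8)
Line 3: ['language', 'bus'] (min_width=12, slack=1)
Line 4: ['fast', 'light'] (min_width=10, slack=3)
Line 5: ['evening', 'wolf'] (min_width=12, slack=1)
Line 6: ['number', 'table'] (min_width=12, slack=1)
Line 7: ['bed', 'capture'] (min_width=11, slack=2)
Line 8: ['deep', 'bean'] (min_width=9, slack=4)
Line 9: ['telescope'] (min_width=9, slack=4)
Line 10: ['python', 'coffee'] (min_width=13, slack=0)
Line 11: ['large'] (min_width=5, slack=8)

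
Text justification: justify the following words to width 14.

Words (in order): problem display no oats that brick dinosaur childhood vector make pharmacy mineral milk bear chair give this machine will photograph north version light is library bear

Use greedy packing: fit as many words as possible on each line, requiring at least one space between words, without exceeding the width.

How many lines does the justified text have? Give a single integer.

Line 1: ['problem'] (min_width=7, slack=7)
Line 2: ['display', 'no'] (min_width=10, slack=4)
Line 3: ['oats', 'that'] (min_width=9, slack=5)
Line 4: ['brick', 'dinosaur'] (min_width=14, slack=0)
Line 5: ['childhood'] (min_width=9, slack=5)
Line 6: ['vector', 'make'] (min_width=11, slack=3)
Line 7: ['pharmacy'] (min_width=8, slack=6)
Line 8: ['mineral', 'milk'] (min_width=12, slack=2)
Line 9: ['bear', 'chair'] (min_width=10, slack=4)
Line 10: ['give', 'this'] (min_width=9, slack=5)
Line 11: ['machine', 'will'] (min_width=12, slack=2)
Line 12: ['photograph'] (min_width=10, slack=4)
Line 13: ['north', 'version'] (min_width=13, slack=1)
Line 14: ['light', 'is'] (min_width=8, slack=6)
Line 15: ['library', 'bear'] (min_width=12, slack=2)
Total lines: 15

Answer: 15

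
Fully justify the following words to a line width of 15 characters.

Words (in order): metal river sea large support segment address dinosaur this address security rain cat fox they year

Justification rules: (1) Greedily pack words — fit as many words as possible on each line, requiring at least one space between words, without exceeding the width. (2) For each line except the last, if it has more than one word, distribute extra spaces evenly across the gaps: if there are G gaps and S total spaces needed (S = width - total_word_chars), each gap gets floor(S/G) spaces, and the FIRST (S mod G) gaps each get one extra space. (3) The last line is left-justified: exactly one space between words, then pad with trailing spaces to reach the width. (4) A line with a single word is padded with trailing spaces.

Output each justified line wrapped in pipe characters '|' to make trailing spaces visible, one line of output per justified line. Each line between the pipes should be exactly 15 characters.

Line 1: ['metal', 'river', 'sea'] (min_width=15, slack=0)
Line 2: ['large', 'support'] (min_width=13, slack=2)
Line 3: ['segment', 'address'] (min_width=15, slack=0)
Line 4: ['dinosaur', 'this'] (min_width=13, slack=2)
Line 5: ['address'] (min_width=7, slack=8)
Line 6: ['security', 'rain'] (min_width=13, slack=2)
Line 7: ['cat', 'fox', 'they'] (min_width=12, slack=3)
Line 8: ['year'] (min_width=4, slack=11)

Answer: |metal river sea|
|large   support|
|segment address|
|dinosaur   this|
|address        |
|security   rain|
|cat   fox  they|
|year           |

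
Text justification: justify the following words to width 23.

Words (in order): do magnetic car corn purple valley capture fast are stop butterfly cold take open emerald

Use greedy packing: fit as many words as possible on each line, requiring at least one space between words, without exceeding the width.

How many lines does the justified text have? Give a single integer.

Answer: 4

Derivation:
Line 1: ['do', 'magnetic', 'car', 'corn'] (min_width=20, slack=3)
Line 2: ['purple', 'valley', 'capture'] (min_width=21, slack=2)
Line 3: ['fast', 'are', 'stop', 'butterfly'] (min_width=23, slack=0)
Line 4: ['cold', 'take', 'open', 'emerald'] (min_width=22, slack=1)
Total lines: 4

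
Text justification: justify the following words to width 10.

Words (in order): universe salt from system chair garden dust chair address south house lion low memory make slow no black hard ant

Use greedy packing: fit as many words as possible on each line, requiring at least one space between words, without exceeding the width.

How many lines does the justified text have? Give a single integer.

Answer: 13

Derivation:
Line 1: ['universe'] (min_width=8, slack=2)
Line 2: ['salt', 'from'] (min_width=9, slack=1)
Line 3: ['system'] (min_width=6, slack=4)
Line 4: ['chair'] (min_width=5, slack=5)
Line 5: ['garden'] (min_width=6, slack=4)
Line 6: ['dust', 'chair'] (min_width=10, slack=0)
Line 7: ['address'] (min_width=7, slack=3)
Line 8: ['south'] (min_width=5, slack=5)
Line 9: ['house', 'lion'] (min_width=10, slack=0)
Line 10: ['low', 'memory'] (min_width=10, slack=0)
Line 11: ['make', 'slow'] (min_width=9, slack=1)
Line 12: ['no', 'black'] (min_width=8, slack=2)
Line 13: ['hard', 'ant'] (min_width=8, slack=2)
Total lines: 13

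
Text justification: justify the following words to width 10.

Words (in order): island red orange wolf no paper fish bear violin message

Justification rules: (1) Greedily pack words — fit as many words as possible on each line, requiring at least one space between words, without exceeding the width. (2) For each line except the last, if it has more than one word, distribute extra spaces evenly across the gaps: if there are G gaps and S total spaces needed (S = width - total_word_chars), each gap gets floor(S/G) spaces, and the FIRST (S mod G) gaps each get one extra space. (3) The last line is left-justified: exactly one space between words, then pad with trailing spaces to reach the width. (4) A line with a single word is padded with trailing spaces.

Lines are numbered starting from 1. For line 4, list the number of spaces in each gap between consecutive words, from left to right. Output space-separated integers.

Line 1: ['island', 'red'] (min_width=10, slack=0)
Line 2: ['orange'] (min_width=6, slack=4)
Line 3: ['wolf', 'no'] (min_width=7, slack=3)
Line 4: ['paper', 'fish'] (min_width=10, slack=0)
Line 5: ['bear'] (min_width=4, slack=6)
Line 6: ['violin'] (min_width=6, slack=4)
Line 7: ['message'] (min_width=7, slack=3)

Answer: 1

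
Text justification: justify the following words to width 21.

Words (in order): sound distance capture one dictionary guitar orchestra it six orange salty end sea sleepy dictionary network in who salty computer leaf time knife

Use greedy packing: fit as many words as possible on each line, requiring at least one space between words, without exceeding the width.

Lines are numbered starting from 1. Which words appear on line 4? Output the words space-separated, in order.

Answer: orchestra it six

Derivation:
Line 1: ['sound', 'distance'] (min_width=14, slack=7)
Line 2: ['capture', 'one'] (min_width=11, slack=10)
Line 3: ['dictionary', 'guitar'] (min_width=17, slack=4)
Line 4: ['orchestra', 'it', 'six'] (min_width=16, slack=5)
Line 5: ['orange', 'salty', 'end', 'sea'] (min_width=20, slack=1)
Line 6: ['sleepy', 'dictionary'] (min_width=17, slack=4)
Line 7: ['network', 'in', 'who', 'salty'] (min_width=20, slack=1)
Line 8: ['computer', 'leaf', 'time'] (min_width=18, slack=3)
Line 9: ['knife'] (min_width=5, slack=16)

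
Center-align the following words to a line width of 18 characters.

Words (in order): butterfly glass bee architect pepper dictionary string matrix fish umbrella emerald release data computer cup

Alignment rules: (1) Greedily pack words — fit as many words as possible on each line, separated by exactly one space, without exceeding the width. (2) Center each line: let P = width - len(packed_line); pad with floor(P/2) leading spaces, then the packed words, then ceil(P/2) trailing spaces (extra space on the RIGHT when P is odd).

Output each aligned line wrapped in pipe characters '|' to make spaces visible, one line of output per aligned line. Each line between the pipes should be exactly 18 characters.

Line 1: ['butterfly', 'glass'] (min_width=15, slack=3)
Line 2: ['bee', 'architect'] (min_width=13, slack=5)
Line 3: ['pepper', 'dictionary'] (min_width=17, slack=1)
Line 4: ['string', 'matrix', 'fish'] (min_width=18, slack=0)
Line 5: ['umbrella', 'emerald'] (min_width=16, slack=2)
Line 6: ['release', 'data'] (min_width=12, slack=6)
Line 7: ['computer', 'cup'] (min_width=12, slack=6)

Answer: | butterfly glass  |
|  bee architect   |
|pepper dictionary |
|string matrix fish|
| umbrella emerald |
|   release data   |
|   computer cup   |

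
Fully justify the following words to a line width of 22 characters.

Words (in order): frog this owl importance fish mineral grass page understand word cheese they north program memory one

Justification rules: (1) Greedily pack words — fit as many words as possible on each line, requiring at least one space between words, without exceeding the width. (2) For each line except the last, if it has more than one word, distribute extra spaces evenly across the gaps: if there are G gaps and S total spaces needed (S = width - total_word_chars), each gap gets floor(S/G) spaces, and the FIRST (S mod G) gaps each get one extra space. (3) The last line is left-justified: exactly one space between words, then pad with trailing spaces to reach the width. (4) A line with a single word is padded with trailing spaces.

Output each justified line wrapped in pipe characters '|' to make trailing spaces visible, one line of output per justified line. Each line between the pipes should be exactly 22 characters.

Answer: |frog      this     owl|
|importance        fish|
|mineral   grass   page|
|understand word cheese|
|they   north   program|
|memory one            |

Derivation:
Line 1: ['frog', 'this', 'owl'] (min_width=13, slack=9)
Line 2: ['importance', 'fish'] (min_width=15, slack=7)
Line 3: ['mineral', 'grass', 'page'] (min_width=18, slack=4)
Line 4: ['understand', 'word', 'cheese'] (min_width=22, slack=0)
Line 5: ['they', 'north', 'program'] (min_width=18, slack=4)
Line 6: ['memory', 'one'] (min_width=10, slack=12)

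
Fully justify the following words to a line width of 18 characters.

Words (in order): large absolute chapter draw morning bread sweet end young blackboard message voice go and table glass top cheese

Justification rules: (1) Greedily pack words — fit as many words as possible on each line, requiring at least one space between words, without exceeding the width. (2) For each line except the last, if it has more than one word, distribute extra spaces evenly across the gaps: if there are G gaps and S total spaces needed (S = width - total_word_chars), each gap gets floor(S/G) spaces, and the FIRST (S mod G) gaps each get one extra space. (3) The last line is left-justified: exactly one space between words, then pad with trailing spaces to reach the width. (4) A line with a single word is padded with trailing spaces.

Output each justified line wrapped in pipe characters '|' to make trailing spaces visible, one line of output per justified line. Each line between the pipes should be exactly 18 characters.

Answer: |large     absolute|
|chapter       draw|
|morning      bread|
|sweet   end  young|
|blackboard message|
|voice go and table|
|glass top cheese  |

Derivation:
Line 1: ['large', 'absolute'] (min_width=14, slack=4)
Line 2: ['chapter', 'draw'] (min_width=12, slack=6)
Line 3: ['morning', 'bread'] (min_width=13, slack=5)
Line 4: ['sweet', 'end', 'young'] (min_width=15, slack=3)
Line 5: ['blackboard', 'message'] (min_width=18, slack=0)
Line 6: ['voice', 'go', 'and', 'table'] (min_width=18, slack=0)
Line 7: ['glass', 'top', 'cheese'] (min_width=16, slack=2)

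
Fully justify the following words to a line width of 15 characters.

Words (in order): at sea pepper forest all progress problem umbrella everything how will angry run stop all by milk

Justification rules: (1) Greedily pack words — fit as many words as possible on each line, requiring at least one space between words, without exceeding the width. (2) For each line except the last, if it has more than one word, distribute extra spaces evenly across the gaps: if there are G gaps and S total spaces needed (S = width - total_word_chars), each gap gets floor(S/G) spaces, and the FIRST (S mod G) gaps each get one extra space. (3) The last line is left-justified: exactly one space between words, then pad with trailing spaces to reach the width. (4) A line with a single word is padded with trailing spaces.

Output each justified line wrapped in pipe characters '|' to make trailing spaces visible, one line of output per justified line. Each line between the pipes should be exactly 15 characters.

Line 1: ['at', 'sea', 'pepper'] (min_width=13, slack=2)
Line 2: ['forest', 'all'] (min_width=10, slack=5)
Line 3: ['progress'] (min_width=8, slack=7)
Line 4: ['problem'] (min_width=7, slack=8)
Line 5: ['umbrella'] (min_width=8, slack=7)
Line 6: ['everything', 'how'] (min_width=14, slack=1)
Line 7: ['will', 'angry', 'run'] (min_width=14, slack=1)
Line 8: ['stop', 'all', 'by'] (min_width=11, slack=4)
Line 9: ['milk'] (min_width=4, slack=11)

Answer: |at  sea  pepper|
|forest      all|
|progress       |
|problem        |
|umbrella       |
|everything  how|
|will  angry run|
|stop   all   by|
|milk           |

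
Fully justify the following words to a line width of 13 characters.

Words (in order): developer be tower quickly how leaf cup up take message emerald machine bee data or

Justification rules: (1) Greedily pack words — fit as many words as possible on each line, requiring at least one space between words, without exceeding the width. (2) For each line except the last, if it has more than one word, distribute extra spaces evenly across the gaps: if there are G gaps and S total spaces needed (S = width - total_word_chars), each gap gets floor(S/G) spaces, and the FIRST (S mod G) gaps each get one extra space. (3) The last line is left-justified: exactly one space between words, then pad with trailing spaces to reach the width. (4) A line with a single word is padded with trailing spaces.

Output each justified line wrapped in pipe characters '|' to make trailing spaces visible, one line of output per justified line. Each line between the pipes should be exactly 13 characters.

Answer: |developer  be|
|tower quickly|
|how  leaf cup|
|up       take|
|message      |
|emerald      |
|machine   bee|
|data or      |

Derivation:
Line 1: ['developer', 'be'] (min_width=12, slack=1)
Line 2: ['tower', 'quickly'] (min_width=13, slack=0)
Line 3: ['how', 'leaf', 'cup'] (min_width=12, slack=1)
Line 4: ['up', 'take'] (min_width=7, slack=6)
Line 5: ['message'] (min_width=7, slack=6)
Line 6: ['emerald'] (min_width=7, slack=6)
Line 7: ['machine', 'bee'] (min_width=11, slack=2)
Line 8: ['data', 'or'] (min_width=7, slack=6)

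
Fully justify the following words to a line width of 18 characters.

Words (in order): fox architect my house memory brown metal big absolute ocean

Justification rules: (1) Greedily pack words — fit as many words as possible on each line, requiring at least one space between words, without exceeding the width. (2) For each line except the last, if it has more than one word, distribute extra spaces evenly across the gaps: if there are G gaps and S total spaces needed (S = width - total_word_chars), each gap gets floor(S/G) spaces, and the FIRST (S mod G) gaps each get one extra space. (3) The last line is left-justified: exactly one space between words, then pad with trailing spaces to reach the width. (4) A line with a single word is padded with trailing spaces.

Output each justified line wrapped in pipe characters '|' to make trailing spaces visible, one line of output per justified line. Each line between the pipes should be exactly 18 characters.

Answer: |fox  architect  my|
|house memory brown|
|metal big absolute|
|ocean             |

Derivation:
Line 1: ['fox', 'architect', 'my'] (min_width=16, slack=2)
Line 2: ['house', 'memory', 'brown'] (min_width=18, slack=0)
Line 3: ['metal', 'big', 'absolute'] (min_width=18, slack=0)
Line 4: ['ocean'] (min_width=5, slack=13)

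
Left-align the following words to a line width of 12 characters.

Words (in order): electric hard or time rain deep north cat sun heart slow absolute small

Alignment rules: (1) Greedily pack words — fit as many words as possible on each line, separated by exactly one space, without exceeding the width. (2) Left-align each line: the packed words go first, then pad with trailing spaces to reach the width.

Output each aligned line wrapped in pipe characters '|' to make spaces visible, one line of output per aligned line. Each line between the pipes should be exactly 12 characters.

Answer: |electric    |
|hard or time|
|rain deep   |
|north cat   |
|sun heart   |
|slow        |
|absolute    |
|small       |

Derivation:
Line 1: ['electric'] (min_width=8, slack=4)
Line 2: ['hard', 'or', 'time'] (min_width=12, slack=0)
Line 3: ['rain', 'deep'] (min_width=9, slack=3)
Line 4: ['north', 'cat'] (min_width=9, slack=3)
Line 5: ['sun', 'heart'] (min_width=9, slack=3)
Line 6: ['slow'] (min_width=4, slack=8)
Line 7: ['absolute'] (min_width=8, slack=4)
Line 8: ['small'] (min_width=5, slack=7)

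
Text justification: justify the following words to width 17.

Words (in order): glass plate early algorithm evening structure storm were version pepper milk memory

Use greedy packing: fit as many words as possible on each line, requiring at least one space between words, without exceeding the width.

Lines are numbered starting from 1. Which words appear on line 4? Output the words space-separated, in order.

Answer: were version

Derivation:
Line 1: ['glass', 'plate', 'early'] (min_width=17, slack=0)
Line 2: ['algorithm', 'evening'] (min_width=17, slack=0)
Line 3: ['structure', 'storm'] (min_width=15, slack=2)
Line 4: ['were', 'version'] (min_width=12, slack=5)
Line 5: ['pepper', 'milk'] (min_width=11, slack=6)
Line 6: ['memory'] (min_width=6, slack=11)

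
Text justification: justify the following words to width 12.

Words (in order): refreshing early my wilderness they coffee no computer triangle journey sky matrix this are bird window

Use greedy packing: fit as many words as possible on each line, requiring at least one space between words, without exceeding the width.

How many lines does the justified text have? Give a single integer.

Line 1: ['refreshing'] (min_width=10, slack=2)
Line 2: ['early', 'my'] (min_width=8, slack=4)
Line 3: ['wilderness'] (min_width=10, slack=2)
Line 4: ['they', 'coffee'] (min_width=11, slack=1)
Line 5: ['no', 'computer'] (min_width=11, slack=1)
Line 6: ['triangle'] (min_width=8, slack=4)
Line 7: ['journey', 'sky'] (min_width=11, slack=1)
Line 8: ['matrix', 'this'] (min_width=11, slack=1)
Line 9: ['are', 'bird'] (min_width=8, slack=4)
Line 10: ['window'] (min_width=6, slack=6)
Total lines: 10

Answer: 10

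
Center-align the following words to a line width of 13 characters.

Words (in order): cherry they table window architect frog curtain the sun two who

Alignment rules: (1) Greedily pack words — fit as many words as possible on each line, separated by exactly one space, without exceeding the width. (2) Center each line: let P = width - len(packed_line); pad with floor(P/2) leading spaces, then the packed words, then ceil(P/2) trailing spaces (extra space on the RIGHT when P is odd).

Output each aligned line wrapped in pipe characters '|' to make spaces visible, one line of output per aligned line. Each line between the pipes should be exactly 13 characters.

Line 1: ['cherry', 'they'] (min_width=11, slack=2)
Line 2: ['table', 'window'] (min_width=12, slack=1)
Line 3: ['architect'] (min_width=9, slack=4)
Line 4: ['frog', 'curtain'] (min_width=12, slack=1)
Line 5: ['the', 'sun', 'two'] (min_width=11, slack=2)
Line 6: ['who'] (min_width=3, slack=10)

Answer: | cherry they |
|table window |
|  architect  |
|frog curtain |
| the sun two |
|     who     |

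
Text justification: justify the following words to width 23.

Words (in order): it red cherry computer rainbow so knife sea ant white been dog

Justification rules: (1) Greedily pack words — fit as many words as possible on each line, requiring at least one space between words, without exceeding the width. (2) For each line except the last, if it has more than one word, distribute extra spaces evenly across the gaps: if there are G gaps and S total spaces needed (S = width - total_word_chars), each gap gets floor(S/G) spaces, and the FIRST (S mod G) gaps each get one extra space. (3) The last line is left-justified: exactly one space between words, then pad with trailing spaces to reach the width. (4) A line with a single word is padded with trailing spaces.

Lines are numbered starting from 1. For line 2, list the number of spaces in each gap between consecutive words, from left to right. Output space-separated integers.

Answer: 2 2 2

Derivation:
Line 1: ['it', 'red', 'cherry', 'computer'] (min_width=22, slack=1)
Line 2: ['rainbow', 'so', 'knife', 'sea'] (min_width=20, slack=3)
Line 3: ['ant', 'white', 'been', 'dog'] (min_width=18, slack=5)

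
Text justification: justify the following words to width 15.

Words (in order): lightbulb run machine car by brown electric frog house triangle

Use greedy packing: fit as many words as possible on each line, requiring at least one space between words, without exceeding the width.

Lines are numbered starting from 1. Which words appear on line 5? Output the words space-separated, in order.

Answer: triangle

Derivation:
Line 1: ['lightbulb', 'run'] (min_width=13, slack=2)
Line 2: ['machine', 'car', 'by'] (min_width=14, slack=1)
Line 3: ['brown', 'electric'] (min_width=14, slack=1)
Line 4: ['frog', 'house'] (min_width=10, slack=5)
Line 5: ['triangle'] (min_width=8, slack=7)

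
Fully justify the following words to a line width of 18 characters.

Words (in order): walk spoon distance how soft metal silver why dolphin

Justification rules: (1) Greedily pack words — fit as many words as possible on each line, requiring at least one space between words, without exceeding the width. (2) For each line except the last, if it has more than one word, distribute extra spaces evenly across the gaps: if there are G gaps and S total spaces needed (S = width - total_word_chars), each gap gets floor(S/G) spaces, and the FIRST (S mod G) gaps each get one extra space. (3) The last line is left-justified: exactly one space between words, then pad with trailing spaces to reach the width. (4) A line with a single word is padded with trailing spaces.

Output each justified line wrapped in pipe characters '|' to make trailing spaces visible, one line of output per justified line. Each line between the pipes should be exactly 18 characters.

Answer: |walk         spoon|
|distance  how soft|
|metal  silver  why|
|dolphin           |

Derivation:
Line 1: ['walk', 'spoon'] (min_width=10, slack=8)
Line 2: ['distance', 'how', 'soft'] (min_width=17, slack=1)
Line 3: ['metal', 'silver', 'why'] (min_width=16, slack=2)
Line 4: ['dolphin'] (min_width=7, slack=11)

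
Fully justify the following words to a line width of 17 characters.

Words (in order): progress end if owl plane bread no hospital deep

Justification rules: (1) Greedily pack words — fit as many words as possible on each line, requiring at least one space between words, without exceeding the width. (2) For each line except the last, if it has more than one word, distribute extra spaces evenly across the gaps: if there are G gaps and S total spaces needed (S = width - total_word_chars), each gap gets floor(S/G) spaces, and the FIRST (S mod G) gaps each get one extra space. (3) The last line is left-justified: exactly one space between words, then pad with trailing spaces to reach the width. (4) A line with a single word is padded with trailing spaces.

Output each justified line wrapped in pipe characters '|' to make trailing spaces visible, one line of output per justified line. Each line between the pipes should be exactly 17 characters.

Line 1: ['progress', 'end', 'if'] (min_width=15, slack=2)
Line 2: ['owl', 'plane', 'bread'] (min_width=15, slack=2)
Line 3: ['no', 'hospital', 'deep'] (min_width=16, slack=1)

Answer: |progress  end  if|
|owl  plane  bread|
|no hospital deep |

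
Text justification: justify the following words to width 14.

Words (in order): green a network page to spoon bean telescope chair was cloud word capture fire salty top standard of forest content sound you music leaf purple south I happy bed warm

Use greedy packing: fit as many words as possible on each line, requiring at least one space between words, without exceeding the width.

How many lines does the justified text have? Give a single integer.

Line 1: ['green', 'a'] (min_width=7, slack=7)
Line 2: ['network', 'page'] (min_width=12, slack=2)
Line 3: ['to', 'spoon', 'bean'] (min_width=13, slack=1)
Line 4: ['telescope'] (min_width=9, slack=5)
Line 5: ['chair', 'was'] (min_width=9, slack=5)
Line 6: ['cloud', 'word'] (min_width=10, slack=4)
Line 7: ['capture', 'fire'] (min_width=12, slack=2)
Line 8: ['salty', 'top'] (min_width=9, slack=5)
Line 9: ['standard', 'of'] (min_width=11, slack=3)
Line 10: ['forest', 'content'] (min_width=14, slack=0)
Line 11: ['sound', 'you'] (min_width=9, slack=5)
Line 12: ['music', 'leaf'] (min_width=10, slack=4)
Line 13: ['purple', 'south', 'I'] (min_width=14, slack=0)
Line 14: ['happy', 'bed', 'warm'] (min_width=14, slack=0)
Total lines: 14

Answer: 14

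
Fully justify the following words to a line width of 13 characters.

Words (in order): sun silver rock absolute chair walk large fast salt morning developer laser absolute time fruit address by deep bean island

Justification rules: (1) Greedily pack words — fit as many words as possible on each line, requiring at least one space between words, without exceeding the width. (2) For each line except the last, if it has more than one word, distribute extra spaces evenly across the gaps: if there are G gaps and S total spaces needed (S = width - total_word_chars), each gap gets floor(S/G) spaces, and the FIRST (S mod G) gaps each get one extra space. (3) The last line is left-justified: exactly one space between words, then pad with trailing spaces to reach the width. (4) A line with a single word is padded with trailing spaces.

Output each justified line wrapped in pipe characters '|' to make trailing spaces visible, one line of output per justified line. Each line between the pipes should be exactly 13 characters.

Line 1: ['sun', 'silver'] (min_width=10, slack=3)
Line 2: ['rock', 'absolute'] (min_width=13, slack=0)
Line 3: ['chair', 'walk'] (min_width=10, slack=3)
Line 4: ['large', 'fast'] (min_width=10, slack=3)
Line 5: ['salt', 'morning'] (min_width=12, slack=1)
Line 6: ['developer'] (min_width=9, slack=4)
Line 7: ['laser'] (min_width=5, slack=8)
Line 8: ['absolute', 'time'] (min_width=13, slack=0)
Line 9: ['fruit', 'address'] (min_width=13, slack=0)
Line 10: ['by', 'deep', 'bean'] (min_width=12, slack=1)
Line 11: ['island'] (min_width=6, slack=7)

Answer: |sun    silver|
|rock absolute|
|chair    walk|
|large    fast|
|salt  morning|
|developer    |
|laser        |
|absolute time|
|fruit address|
|by  deep bean|
|island       |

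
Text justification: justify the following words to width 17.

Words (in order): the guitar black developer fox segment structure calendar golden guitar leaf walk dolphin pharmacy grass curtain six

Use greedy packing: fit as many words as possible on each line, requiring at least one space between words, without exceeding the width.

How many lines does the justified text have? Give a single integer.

Answer: 7

Derivation:
Line 1: ['the', 'guitar', 'black'] (min_width=16, slack=1)
Line 2: ['developer', 'fox'] (min_width=13, slack=4)
Line 3: ['segment', 'structure'] (min_width=17, slack=0)
Line 4: ['calendar', 'golden'] (min_width=15, slack=2)
Line 5: ['guitar', 'leaf', 'walk'] (min_width=16, slack=1)
Line 6: ['dolphin', 'pharmacy'] (min_width=16, slack=1)
Line 7: ['grass', 'curtain', 'six'] (min_width=17, slack=0)
Total lines: 7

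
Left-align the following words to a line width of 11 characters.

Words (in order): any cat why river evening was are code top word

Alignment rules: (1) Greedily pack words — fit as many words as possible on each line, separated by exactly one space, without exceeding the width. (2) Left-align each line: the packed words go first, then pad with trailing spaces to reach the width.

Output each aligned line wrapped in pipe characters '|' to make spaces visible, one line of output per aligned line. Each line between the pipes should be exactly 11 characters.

Answer: |any cat why|
|river      |
|evening was|
|are code   |
|top word   |

Derivation:
Line 1: ['any', 'cat', 'why'] (min_width=11, slack=0)
Line 2: ['river'] (min_width=5, slack=6)
Line 3: ['evening', 'was'] (min_width=11, slack=0)
Line 4: ['are', 'code'] (min_width=8, slack=3)
Line 5: ['top', 'word'] (min_width=8, slack=3)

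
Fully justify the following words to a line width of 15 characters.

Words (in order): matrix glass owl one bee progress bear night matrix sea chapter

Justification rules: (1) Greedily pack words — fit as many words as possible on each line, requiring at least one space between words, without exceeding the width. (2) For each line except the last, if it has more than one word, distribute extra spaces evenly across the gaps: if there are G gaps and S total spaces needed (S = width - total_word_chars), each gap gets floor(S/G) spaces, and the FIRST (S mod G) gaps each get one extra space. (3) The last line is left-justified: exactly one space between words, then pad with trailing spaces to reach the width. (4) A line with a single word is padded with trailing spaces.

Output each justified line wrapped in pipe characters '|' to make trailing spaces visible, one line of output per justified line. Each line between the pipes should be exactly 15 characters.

Answer: |matrix    glass|
|owl   one   bee|
|progress   bear|
|night    matrix|
|sea chapter    |

Derivation:
Line 1: ['matrix', 'glass'] (min_width=12, slack=3)
Line 2: ['owl', 'one', 'bee'] (min_width=11, slack=4)
Line 3: ['progress', 'bear'] (min_width=13, slack=2)
Line 4: ['night', 'matrix'] (min_width=12, slack=3)
Line 5: ['sea', 'chapter'] (min_width=11, slack=4)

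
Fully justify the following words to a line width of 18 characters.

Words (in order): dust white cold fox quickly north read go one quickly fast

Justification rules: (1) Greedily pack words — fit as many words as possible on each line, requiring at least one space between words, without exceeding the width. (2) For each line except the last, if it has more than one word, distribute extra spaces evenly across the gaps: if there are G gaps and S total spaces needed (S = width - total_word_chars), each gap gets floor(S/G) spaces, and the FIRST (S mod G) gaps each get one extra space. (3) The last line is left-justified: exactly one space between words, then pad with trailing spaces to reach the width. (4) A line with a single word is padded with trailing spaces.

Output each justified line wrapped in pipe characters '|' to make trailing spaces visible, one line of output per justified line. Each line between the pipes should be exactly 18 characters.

Answer: |dust   white  cold|
|fox  quickly north|
|read     go    one|
|quickly fast      |

Derivation:
Line 1: ['dust', 'white', 'cold'] (min_width=15, slack=3)
Line 2: ['fox', 'quickly', 'north'] (min_width=17, slack=1)
Line 3: ['read', 'go', 'one'] (min_width=11, slack=7)
Line 4: ['quickly', 'fast'] (min_width=12, slack=6)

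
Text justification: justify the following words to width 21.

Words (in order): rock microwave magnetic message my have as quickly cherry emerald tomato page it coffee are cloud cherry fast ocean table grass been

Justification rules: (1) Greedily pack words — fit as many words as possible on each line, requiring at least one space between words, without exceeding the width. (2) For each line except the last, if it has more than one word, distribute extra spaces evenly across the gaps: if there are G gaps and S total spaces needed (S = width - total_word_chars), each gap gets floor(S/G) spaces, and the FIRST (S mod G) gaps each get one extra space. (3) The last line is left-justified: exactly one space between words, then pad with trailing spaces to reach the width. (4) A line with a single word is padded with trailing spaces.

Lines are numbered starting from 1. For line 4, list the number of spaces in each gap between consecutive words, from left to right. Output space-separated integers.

Line 1: ['rock', 'microwave'] (min_width=14, slack=7)
Line 2: ['magnetic', 'message', 'my'] (min_width=19, slack=2)
Line 3: ['have', 'as', 'quickly'] (min_width=15, slack=6)
Line 4: ['cherry', 'emerald', 'tomato'] (min_width=21, slack=0)
Line 5: ['page', 'it', 'coffee', 'are'] (min_width=18, slack=3)
Line 6: ['cloud', 'cherry', 'fast'] (min_width=17, slack=4)
Line 7: ['ocean', 'table', 'grass'] (min_width=17, slack=4)
Line 8: ['been'] (min_width=4, slack=17)

Answer: 1 1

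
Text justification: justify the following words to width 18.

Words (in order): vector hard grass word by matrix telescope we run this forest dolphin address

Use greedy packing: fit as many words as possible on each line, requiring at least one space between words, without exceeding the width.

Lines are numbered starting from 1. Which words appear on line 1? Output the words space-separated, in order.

Answer: vector hard grass

Derivation:
Line 1: ['vector', 'hard', 'grass'] (min_width=17, slack=1)
Line 2: ['word', 'by', 'matrix'] (min_width=14, slack=4)
Line 3: ['telescope', 'we', 'run'] (min_width=16, slack=2)
Line 4: ['this', 'forest'] (min_width=11, slack=7)
Line 5: ['dolphin', 'address'] (min_width=15, slack=3)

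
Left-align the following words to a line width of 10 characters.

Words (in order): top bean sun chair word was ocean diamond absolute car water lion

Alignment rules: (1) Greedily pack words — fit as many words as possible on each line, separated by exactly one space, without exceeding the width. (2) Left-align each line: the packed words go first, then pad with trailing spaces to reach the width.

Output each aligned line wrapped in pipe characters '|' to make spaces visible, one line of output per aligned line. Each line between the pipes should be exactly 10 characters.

Answer: |top bean  |
|sun chair |
|word was  |
|ocean     |
|diamond   |
|absolute  |
|car water |
|lion      |

Derivation:
Line 1: ['top', 'bean'] (min_width=8, slack=2)
Line 2: ['sun', 'chair'] (min_width=9, slack=1)
Line 3: ['word', 'was'] (min_width=8, slack=2)
Line 4: ['ocean'] (min_width=5, slack=5)
Line 5: ['diamond'] (min_width=7, slack=3)
Line 6: ['absolute'] (min_width=8, slack=2)
Line 7: ['car', 'water'] (min_width=9, slack=1)
Line 8: ['lion'] (min_width=4, slack=6)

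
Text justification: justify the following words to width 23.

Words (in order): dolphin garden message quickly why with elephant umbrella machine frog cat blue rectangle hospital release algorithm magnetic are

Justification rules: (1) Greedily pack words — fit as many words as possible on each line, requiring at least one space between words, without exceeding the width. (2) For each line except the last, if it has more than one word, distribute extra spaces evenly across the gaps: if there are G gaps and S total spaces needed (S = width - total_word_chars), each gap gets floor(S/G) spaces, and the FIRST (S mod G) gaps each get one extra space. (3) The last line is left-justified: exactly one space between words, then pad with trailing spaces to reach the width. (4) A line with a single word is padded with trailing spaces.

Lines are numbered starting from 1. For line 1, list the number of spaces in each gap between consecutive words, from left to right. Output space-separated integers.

Line 1: ['dolphin', 'garden', 'message'] (min_width=22, slack=1)
Line 2: ['quickly', 'why', 'with'] (min_width=16, slack=7)
Line 3: ['elephant', 'umbrella'] (min_width=17, slack=6)
Line 4: ['machine', 'frog', 'cat', 'blue'] (min_width=21, slack=2)
Line 5: ['rectangle', 'hospital'] (min_width=18, slack=5)
Line 6: ['release', 'algorithm'] (min_width=17, slack=6)
Line 7: ['magnetic', 'are'] (min_width=12, slack=11)

Answer: 2 1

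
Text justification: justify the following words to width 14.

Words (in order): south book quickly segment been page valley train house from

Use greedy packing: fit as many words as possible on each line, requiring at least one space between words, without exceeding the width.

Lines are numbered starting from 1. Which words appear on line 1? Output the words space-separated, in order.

Line 1: ['south', 'book'] (min_width=10, slack=4)
Line 2: ['quickly'] (min_width=7, slack=7)
Line 3: ['segment', 'been'] (min_width=12, slack=2)
Line 4: ['page', 'valley'] (min_width=11, slack=3)
Line 5: ['train', 'house'] (min_width=11, slack=3)
Line 6: ['from'] (min_width=4, slack=10)

Answer: south book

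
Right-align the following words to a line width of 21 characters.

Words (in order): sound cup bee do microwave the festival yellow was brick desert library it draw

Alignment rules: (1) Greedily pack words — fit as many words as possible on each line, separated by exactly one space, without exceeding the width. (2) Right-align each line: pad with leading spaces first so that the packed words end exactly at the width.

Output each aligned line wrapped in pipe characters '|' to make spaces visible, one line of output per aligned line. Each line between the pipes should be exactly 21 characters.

Answer: |     sound cup bee do|
|        microwave the|
|  festival yellow was|
| brick desert library|
|              it draw|

Derivation:
Line 1: ['sound', 'cup', 'bee', 'do'] (min_width=16, slack=5)
Line 2: ['microwave', 'the'] (min_width=13, slack=8)
Line 3: ['festival', 'yellow', 'was'] (min_width=19, slack=2)
Line 4: ['brick', 'desert', 'library'] (min_width=20, slack=1)
Line 5: ['it', 'draw'] (min_width=7, slack=14)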